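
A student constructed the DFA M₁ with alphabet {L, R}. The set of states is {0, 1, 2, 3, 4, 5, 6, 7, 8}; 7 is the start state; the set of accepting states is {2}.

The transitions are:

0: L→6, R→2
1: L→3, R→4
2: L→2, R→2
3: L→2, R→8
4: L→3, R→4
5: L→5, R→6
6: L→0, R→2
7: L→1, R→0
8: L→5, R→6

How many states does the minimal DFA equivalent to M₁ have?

P0 = {2} | {0,1,3,4,5,6,7,8}.
Refine {0,1,3,4,5,6,7,8} on symbol L: members go to different blocks, giving {0,1,4,5,6,7,8} and {3}.
Refine {0,1,4,5,6,7,8} on symbol L: members go to different blocks, giving {0,5,6,7,8} and {1,4}.
On input L, block {0,5,6,7,8} splits into {0,5,6,8} and {7}.
Split {0,5,6,8} by δ(·,R) → {0,6} and {5,8}.
Stable partition: {2} | {0,6} | {3} | {1,4} | {7} | {5,8} — 6 equivalence classes.

6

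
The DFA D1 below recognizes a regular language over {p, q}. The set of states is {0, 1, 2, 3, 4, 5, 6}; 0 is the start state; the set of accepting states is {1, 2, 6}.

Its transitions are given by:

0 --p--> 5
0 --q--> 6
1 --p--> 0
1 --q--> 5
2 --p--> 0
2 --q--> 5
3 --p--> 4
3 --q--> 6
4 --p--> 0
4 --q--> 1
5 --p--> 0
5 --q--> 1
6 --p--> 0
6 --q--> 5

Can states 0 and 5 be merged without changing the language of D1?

Reachable states from the start: {0,1,5,6}. Unreachable: {2,3,4} — drop them.
P0 = {1,6} | {0,5}.
Stable partition: {1,6} | {0,5} — 2 equivalence classes.
0 and 5 lie in the same block of the stable partition, so they are equivalent — no string distinguishes them.

Yes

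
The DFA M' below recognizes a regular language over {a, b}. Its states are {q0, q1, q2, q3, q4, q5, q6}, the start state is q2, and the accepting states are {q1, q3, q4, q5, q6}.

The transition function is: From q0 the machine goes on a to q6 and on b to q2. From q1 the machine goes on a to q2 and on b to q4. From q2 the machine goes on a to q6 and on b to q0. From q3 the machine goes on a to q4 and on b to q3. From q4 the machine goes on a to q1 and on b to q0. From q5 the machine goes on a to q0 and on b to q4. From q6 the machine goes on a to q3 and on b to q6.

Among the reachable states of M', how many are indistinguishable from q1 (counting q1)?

1

Reachable states from the start: {q0,q1,q2,q3,q4,q6}. Unreachable: {q5} — drop them.
Start with accepting vs non-accepting: {q1,q3,q4,q6} | {q0,q2}.
Split {q1,q3,q4,q6} by δ(·,a) → {q3,q4,q6} and {q1}.
Refine {q3,q4,q6} on symbol a: members go to different blocks, giving {q3,q6} and {q4}.
Split {q3,q6} by δ(·,a) → {q3} and {q6}.
The partition is now stable with 5 blocks: {q3} | {q0,q2} | {q1} | {q4} | {q6}.
The equivalence class containing q1 is {q1}, of size 1.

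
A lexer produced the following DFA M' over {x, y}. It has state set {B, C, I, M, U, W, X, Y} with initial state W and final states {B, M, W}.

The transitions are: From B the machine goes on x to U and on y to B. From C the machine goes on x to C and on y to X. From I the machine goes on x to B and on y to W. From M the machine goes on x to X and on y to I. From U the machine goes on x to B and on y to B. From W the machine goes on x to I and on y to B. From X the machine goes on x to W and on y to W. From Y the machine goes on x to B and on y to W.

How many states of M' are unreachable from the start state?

Starting at W and following transitions, the reachable set is {B, I, U, W}. That leaves C, M, X, Y unreachable — 4 in total.

4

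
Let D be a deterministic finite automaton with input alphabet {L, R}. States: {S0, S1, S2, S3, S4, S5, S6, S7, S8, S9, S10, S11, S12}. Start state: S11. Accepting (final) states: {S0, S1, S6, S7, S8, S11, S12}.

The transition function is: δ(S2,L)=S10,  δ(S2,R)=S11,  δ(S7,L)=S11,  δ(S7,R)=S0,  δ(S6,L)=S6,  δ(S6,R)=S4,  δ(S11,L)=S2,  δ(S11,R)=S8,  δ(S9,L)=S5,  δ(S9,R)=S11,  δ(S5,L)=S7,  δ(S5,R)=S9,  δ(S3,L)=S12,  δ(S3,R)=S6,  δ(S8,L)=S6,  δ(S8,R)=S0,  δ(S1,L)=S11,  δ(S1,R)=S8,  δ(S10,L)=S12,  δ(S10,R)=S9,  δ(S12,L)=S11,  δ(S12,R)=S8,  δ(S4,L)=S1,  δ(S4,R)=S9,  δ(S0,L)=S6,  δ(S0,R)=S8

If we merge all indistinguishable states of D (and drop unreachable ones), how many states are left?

6

States {S3} cannot be reached from the start state, so discard them.
Start with accepting vs non-accepting: {S0,S1,S6,S7,S8,S11,S12} | {S2,S4,S5,S9,S10}.
Refine {S0,S1,S6,S7,S8,S11,S12} on symbol L: members go to different blocks, giving {S0,S1,S6,S7,S8,S12} and {S11}.
Split {S0,S1,S6,S7,S8,S12} by δ(·,L) → {S0,S6,S8} and {S1,S7,S12}.
On input R, block {S0,S6,S8} splits into {S0,S8} and {S6}.
On input L, block {S2,S4,S5,S9,S10} splits into {S4,S5,S10} and {S2,S9}.
No further refinement is possible. Final partition (6 blocks): {S0,S8} | {S4,S5,S10} | {S11} | {S1,S7,S12} | {S6} | {S2,S9}.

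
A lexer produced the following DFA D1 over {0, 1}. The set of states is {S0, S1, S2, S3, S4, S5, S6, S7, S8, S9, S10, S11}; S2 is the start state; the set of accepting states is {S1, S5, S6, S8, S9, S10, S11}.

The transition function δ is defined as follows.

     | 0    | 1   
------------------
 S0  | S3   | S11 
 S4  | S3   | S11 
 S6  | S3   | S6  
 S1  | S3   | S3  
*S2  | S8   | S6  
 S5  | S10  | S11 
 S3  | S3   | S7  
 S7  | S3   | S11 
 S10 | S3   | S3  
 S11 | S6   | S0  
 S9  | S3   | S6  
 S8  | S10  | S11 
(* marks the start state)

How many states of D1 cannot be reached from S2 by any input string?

BFS from S2 reaches {S0, S2, S3, S6, S7, S8, S10, S11}; the 4 state(s) S1, S4, S5, S9 are never visited.

4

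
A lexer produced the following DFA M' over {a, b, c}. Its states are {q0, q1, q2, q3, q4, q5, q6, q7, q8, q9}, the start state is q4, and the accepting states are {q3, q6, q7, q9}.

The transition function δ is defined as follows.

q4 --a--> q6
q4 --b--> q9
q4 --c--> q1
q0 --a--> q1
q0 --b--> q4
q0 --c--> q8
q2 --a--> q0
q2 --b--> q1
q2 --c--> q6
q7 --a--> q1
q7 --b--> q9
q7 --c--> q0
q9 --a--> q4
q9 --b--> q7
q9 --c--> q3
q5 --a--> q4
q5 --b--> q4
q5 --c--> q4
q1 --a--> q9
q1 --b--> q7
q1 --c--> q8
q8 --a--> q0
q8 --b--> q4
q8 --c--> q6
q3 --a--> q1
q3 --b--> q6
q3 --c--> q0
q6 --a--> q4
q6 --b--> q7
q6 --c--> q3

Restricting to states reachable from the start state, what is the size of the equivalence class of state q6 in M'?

First remove the unreachable states {q2,q5}; 8 states remain.
Start with accepting vs non-accepting: {q3,q6,q7,q9} | {q0,q1,q4,q8}.
Split {q3,q6,q7,q9} by δ(·,c) → {q3,q7} and {q6,q9}.
Refine {q0,q1,q4,q8} on symbol a: members go to different blocks, giving {q0,q8} and {q1,q4}.
On input a, block {q0,q8} splits into {q0} and {q8}.
Split {q1,q4} by δ(·,b) → {q1} and {q4}.
The partition is now stable with 6 blocks: {q3,q7} | {q0} | {q6,q9} | {q1} | {q8} | {q4}.
The equivalence class containing q6 is {q6,q9}, of size 2.

2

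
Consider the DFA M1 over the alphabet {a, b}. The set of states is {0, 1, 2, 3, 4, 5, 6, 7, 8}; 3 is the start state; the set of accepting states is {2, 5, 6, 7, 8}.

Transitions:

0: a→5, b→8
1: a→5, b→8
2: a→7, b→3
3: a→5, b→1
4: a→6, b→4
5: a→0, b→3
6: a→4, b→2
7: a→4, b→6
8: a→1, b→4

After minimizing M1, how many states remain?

Initial partition by acceptance: {2,5,6,7,8} | {0,1,3,4}.
On input a, block {2,5,6,7,8} splits into {5,6,7,8} and {2}.
Refine {5,6,7,8} on symbol b: members go to different blocks, giving {5,8} and {6} and {7}.
Split {0,1,3,4} by δ(·,a) → {0,1,3} and {4}.
On input b, block {5,8} splits into {5} and {8}.
On input b, block {0,1,3} splits into {0,1} and {3}.
The partition is now stable with 8 blocks: {5} | {0,1} | {2} | {6} | {7} | {4} | {8} | {3}.

8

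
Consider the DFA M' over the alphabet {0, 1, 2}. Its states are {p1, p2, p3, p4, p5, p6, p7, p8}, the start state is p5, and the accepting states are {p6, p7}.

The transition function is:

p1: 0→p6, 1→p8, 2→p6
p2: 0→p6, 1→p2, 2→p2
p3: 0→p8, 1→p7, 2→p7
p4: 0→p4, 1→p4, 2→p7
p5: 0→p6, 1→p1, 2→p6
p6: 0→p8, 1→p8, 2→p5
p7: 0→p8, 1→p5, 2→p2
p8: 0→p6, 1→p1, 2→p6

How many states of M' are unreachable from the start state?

Starting at p5 and following transitions, the reachable set is {p1, p5, p6, p8}. That leaves p2, p3, p4, p7 unreachable — 4 in total.

4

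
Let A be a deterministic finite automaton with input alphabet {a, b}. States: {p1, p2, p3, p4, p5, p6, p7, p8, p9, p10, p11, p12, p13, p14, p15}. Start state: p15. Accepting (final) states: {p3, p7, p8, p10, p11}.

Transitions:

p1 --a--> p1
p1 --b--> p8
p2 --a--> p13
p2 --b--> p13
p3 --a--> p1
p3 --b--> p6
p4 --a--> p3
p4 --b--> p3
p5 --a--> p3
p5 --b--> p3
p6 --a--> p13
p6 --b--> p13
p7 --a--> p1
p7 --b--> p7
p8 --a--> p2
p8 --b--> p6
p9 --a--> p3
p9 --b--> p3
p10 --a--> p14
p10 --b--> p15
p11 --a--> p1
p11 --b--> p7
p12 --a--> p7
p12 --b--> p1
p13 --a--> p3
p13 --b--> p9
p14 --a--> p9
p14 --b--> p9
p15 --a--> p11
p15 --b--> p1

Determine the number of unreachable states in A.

No path from p15 leads to p4, p5, p10, p12, p14; the other 10 states are all reachable.

5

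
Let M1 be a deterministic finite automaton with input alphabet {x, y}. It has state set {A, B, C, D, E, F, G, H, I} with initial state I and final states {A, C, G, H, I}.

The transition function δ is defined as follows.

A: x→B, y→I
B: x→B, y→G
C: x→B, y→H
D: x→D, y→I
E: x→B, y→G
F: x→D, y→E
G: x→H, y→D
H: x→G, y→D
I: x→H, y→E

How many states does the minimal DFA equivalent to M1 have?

States {A,C,F} cannot be reached from the start state, so discard them.
Start with accepting vs non-accepting: {G,H,I} | {B,D,E}.
Stable partition: {G,H,I} | {B,D,E} — 2 equivalence classes.

2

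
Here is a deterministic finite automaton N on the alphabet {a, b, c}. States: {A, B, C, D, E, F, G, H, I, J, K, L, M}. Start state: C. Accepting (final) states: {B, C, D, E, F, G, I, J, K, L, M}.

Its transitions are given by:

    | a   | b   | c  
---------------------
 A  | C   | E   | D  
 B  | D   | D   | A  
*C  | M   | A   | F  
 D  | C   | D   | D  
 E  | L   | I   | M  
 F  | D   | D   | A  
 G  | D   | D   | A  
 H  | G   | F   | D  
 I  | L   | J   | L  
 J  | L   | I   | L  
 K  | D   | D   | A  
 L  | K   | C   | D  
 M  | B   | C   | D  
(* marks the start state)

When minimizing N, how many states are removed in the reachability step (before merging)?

No path from C leads to G, H; the other 11 states are all reachable.

2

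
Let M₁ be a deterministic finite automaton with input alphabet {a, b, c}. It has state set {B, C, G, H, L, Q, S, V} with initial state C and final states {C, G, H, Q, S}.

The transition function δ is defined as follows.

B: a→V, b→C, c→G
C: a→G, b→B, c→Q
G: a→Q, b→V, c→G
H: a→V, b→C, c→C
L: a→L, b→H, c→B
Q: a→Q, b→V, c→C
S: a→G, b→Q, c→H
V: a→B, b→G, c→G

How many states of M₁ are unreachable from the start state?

3

Starting at C and following transitions, the reachable set is {B, C, G, Q, V}. That leaves H, L, S unreachable — 3 in total.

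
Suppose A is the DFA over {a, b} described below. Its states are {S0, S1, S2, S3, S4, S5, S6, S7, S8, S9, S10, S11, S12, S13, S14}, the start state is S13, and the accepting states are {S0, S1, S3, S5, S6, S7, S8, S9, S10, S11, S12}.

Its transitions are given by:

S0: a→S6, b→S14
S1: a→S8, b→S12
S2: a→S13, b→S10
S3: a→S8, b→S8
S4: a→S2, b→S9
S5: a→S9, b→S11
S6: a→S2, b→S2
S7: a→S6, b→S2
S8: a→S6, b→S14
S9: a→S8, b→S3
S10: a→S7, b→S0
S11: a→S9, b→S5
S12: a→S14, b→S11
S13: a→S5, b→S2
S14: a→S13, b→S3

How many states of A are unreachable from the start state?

Starting at S13 and following transitions, the reachable set is {S0, S2, S3, S5, S6, S7, S8, S9, S10, S11, S13, S14}. That leaves S1, S4, S12 unreachable — 3 in total.

3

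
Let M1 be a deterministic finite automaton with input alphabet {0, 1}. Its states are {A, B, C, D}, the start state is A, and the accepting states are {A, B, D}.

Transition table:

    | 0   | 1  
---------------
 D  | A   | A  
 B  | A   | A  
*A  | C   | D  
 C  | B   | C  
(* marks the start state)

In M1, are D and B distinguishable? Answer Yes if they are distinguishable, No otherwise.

No

Every state is reachable, so we keep all 4.
Initial partition by acceptance: {A,B,D} | {C}.
On input 0, block {A,B,D} splits into {B,D} and {A}.
The partition is now stable with 3 blocks: {B,D} | {C} | {A}.
D and B lie in the same block of the stable partition, so they are equivalent — no string distinguishes them.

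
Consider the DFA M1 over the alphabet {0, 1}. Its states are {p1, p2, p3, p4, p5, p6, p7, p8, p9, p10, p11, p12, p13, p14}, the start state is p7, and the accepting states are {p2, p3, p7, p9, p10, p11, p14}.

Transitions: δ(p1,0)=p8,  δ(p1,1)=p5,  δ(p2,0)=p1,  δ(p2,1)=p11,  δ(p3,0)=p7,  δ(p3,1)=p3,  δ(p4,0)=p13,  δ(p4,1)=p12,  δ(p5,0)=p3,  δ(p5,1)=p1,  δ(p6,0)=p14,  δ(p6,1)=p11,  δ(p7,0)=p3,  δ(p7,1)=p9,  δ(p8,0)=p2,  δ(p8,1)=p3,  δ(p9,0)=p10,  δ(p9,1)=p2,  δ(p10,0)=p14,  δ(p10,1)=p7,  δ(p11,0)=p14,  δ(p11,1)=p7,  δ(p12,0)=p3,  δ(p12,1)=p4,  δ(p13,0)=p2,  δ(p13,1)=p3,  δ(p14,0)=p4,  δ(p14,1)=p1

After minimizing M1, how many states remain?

Reachable states from the start: {p1,p2,p3,p4,p5,p7,p8,p9,p10,p11,p12,p13,p14}. Unreachable: {p6} — drop them.
Start with accepting vs non-accepting: {p2,p3,p7,p9,p10,p11,p14} | {p1,p4,p5,p8,p12,p13}.
On input 0, block {p2,p3,p7,p9,p10,p11,p14} splits into {p3,p7,p9,p10,p11} and {p2,p14}.
Refine {p3,p7,p9,p10,p11} on symbol 0: members go to different blocks, giving {p3,p7,p9} and {p10,p11}.
On input 0, block {p3,p7,p9} splits into {p3,p7} and {p9}.
Refine {p3,p7} on symbol 1: members go to different blocks, giving {p3} and {p7}.
Split {p1,p4,p5,p8,p12,p13} by δ(·,0) → {p1,p4} and {p5,p12} and {p8,p13}.
On input 1, block {p2,p14} splits into {p2} and {p14}.
Stable partition: {p3} | {p1,p4} | {p2} | {p10,p11} | {p9} | {p7} | {p5,p12} | {p8,p13} | {p14} — 9 equivalence classes.

9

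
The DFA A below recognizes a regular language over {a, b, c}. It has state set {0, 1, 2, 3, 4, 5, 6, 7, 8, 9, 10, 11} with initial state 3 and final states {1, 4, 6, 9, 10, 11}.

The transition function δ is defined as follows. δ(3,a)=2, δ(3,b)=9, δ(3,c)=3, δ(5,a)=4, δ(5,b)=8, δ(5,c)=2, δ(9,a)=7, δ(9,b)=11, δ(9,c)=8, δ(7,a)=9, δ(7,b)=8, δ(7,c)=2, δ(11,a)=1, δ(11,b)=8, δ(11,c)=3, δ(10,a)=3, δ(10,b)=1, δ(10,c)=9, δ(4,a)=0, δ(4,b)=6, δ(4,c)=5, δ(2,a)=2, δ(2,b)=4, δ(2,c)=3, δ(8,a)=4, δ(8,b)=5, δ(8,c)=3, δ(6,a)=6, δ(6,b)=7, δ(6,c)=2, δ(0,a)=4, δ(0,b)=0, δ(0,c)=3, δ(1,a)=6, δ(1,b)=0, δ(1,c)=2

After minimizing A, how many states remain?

First remove the unreachable states {10}; 11 states remain.
Start with accepting vs non-accepting: {1,4,6,9,11} | {0,2,3,5,7,8}.
Refine {1,4,6,9,11} on symbol a: members go to different blocks, giving {1,6,11} and {4,9}.
Split {0,2,3,5,7,8} by δ(·,a) → {0,5,7,8} and {2,3}.
Stable partition: {1,6,11} | {0,5,7,8} | {4,9} | {2,3} — 4 equivalence classes.

4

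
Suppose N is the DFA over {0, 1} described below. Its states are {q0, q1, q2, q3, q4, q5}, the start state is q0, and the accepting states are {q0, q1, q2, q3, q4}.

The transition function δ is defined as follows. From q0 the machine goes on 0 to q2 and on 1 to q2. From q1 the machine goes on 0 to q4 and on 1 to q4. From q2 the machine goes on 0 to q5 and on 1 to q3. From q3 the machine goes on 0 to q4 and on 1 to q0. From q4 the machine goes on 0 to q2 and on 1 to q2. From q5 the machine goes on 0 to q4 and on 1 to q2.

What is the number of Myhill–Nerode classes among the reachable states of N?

First remove the unreachable states {q1}; 5 states remain.
P0 = {q0,q2,q3,q4} | {q5}.
On input 0, block {q0,q2,q3,q4} splits into {q0,q3,q4} and {q2}.
Split {q0,q3,q4} by δ(·,0) → {q0,q4} and {q3}.
No further refinement is possible. Final partition (4 blocks): {q0,q4} | {q5} | {q2} | {q3}.

4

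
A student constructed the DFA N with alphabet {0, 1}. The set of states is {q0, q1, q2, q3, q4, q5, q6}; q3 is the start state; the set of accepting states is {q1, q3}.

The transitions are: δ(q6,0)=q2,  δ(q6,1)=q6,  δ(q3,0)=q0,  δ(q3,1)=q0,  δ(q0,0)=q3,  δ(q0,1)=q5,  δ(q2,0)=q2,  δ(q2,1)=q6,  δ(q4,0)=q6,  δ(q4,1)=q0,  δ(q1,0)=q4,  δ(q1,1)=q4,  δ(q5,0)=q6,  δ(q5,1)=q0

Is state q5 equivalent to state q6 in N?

Reachable states from the start: {q0,q2,q3,q5,q6}. Unreachable: {q1,q4} — drop them.
P0 = {q3} | {q0,q2,q5,q6}.
Split {q0,q2,q5,q6} by δ(·,0) → {q2,q5,q6} and {q0}.
Refine {q2,q5,q6} on symbol 1: members go to different blocks, giving {q2,q6} and {q5}.
No further refinement is possible. Final partition (4 blocks): {q3} | {q2,q6} | {q0} | {q5}.
q5 and q6 end up in different blocks, so they are distinguishable. For instance, the string '10' is accepted from only q5.

No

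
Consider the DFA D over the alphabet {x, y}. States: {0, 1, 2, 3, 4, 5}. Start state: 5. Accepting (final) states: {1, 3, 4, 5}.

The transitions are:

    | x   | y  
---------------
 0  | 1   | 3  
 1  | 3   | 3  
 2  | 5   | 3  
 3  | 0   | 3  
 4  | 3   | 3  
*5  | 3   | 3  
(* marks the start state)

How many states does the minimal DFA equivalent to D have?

3

States {2,4} cannot be reached from the start state, so discard them.
P0 = {1,3,5} | {0}.
Split {1,3,5} by δ(·,x) → {1,5} and {3}.
No further refinement is possible. Final partition (3 blocks): {1,5} | {0} | {3}.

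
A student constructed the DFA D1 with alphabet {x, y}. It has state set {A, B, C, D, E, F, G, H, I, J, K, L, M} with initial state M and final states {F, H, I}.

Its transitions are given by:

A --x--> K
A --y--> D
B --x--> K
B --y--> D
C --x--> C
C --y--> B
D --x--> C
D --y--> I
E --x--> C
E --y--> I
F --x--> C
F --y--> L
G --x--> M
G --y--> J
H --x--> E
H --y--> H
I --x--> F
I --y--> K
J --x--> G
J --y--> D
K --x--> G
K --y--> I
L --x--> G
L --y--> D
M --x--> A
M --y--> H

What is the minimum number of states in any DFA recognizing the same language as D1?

10

Initial partition by acceptance: {F,H,I} | {A,B,C,D,E,G,J,K,L,M}.
On input x, block {F,H,I} splits into {F,H} and {I}.
Split {F,H} by δ(·,y) → {F} and {H}.
Split {A,B,C,D,E,G,J,K,L,M} by δ(·,y) → {A,B,C,G,J,L} and {D,E,K} and {M}.
Refine {A,B,C,G,J,L} on symbol x: members go to different blocks, giving {C,J,L} and {A,B} and {G}.
On input x, block {C,J,L} splits into {J,L} and {C}.
On input x, block {D,E,K} splits into {D,E} and {K}.
The partition is now stable with 10 blocks: {F} | {J,L} | {I} | {H} | {D,E} | {M} | {A,B} | {G} | {C} | {K}.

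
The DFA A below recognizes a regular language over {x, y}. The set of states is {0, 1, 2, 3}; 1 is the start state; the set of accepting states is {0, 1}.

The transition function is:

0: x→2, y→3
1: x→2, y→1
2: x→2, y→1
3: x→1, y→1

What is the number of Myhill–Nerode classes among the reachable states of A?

2

First remove the unreachable states {0,3}; 2 states remain.
Initial partition by acceptance: {1} | {2}.
Stable partition: {1} | {2} — 2 equivalence classes.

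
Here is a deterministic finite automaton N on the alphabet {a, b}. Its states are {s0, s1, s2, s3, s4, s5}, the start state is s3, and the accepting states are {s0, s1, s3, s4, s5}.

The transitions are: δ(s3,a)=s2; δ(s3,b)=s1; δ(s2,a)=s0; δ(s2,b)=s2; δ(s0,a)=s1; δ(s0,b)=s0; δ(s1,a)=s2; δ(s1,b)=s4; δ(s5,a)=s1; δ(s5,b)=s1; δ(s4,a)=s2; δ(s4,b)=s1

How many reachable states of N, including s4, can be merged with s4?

3

First remove the unreachable states {s5}; 5 states remain.
Start with accepting vs non-accepting: {s0,s1,s3,s4} | {s2}.
Split {s0,s1,s3,s4} by δ(·,a) → {s1,s3,s4} and {s0}.
No further refinement is possible. Final partition (3 blocks): {s1,s3,s4} | {s2} | {s0}.
The equivalence class containing s4 is {s1,s3,s4}, of size 3.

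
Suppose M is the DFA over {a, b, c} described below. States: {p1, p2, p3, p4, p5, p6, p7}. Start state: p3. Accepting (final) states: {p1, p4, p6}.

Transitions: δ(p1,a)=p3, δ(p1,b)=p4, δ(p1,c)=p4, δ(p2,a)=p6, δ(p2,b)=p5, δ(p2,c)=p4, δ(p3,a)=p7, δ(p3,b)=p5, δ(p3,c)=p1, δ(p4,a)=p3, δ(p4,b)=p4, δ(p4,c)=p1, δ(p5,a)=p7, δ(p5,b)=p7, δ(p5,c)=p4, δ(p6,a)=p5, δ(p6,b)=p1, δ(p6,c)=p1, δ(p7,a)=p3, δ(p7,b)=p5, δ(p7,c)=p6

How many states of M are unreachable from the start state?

BFS from p3 reaches {p1, p3, p4, p5, p6, p7}; the 1 state(s) p2 are never visited.

1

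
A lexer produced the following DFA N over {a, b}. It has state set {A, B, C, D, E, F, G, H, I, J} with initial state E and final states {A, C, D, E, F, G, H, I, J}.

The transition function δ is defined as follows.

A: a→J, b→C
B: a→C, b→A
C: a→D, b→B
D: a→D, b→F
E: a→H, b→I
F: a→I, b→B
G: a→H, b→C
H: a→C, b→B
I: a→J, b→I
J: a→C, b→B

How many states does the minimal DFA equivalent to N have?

First remove the unreachable states {G}; 9 states remain.
Initial partition by acceptance: {A,C,D,E,F,H,I,J} | {B}.
Split {A,C,D,E,F,H,I,J} by δ(·,b) → {A,D,E,I} and {C,F,H,J}.
Split {A,D,E,I} by δ(·,a) → {A,E,I} and {D}.
On input b, block {A,E,I} splits into {E,I} and {A}.
On input a, block {C,F,H,J} splits into {H,J} and {C} and {F}.
The partition is now stable with 7 blocks: {E,I} | {B} | {H,J} | {D} | {A} | {C} | {F}.

7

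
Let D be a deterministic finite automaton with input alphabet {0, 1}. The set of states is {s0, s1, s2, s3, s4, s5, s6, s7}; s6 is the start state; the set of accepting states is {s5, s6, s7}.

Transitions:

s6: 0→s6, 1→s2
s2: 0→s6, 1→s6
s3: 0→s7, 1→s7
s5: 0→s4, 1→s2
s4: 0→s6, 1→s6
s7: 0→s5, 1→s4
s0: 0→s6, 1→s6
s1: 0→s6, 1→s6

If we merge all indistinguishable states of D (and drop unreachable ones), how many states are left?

2

First remove the unreachable states {s0,s1,s3,s4,s5,s7}; 2 states remain.
P0 = {s6} | {s2}.
Stable partition: {s6} | {s2} — 2 equivalence classes.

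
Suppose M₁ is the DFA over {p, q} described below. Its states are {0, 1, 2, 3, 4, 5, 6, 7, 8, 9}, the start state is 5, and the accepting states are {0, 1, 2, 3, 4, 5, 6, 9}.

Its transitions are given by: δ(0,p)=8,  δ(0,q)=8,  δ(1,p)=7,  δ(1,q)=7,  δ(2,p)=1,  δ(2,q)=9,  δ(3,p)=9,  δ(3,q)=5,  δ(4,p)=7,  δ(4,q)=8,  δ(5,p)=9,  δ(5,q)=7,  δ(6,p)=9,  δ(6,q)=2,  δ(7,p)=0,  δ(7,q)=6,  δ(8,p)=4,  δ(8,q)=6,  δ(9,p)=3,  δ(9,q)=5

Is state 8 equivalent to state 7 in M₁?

Yes

All states are reachable from the start state.
Start with accepting vs non-accepting: {0,1,2,3,4,5,6,9} | {7,8}.
On input p, block {0,1,2,3,4,5,6,9} splits into {2,3,5,6,9} and {0,1,4}.
On input p, block {2,3,5,6,9} splits into {3,5,6,9} and {2}.
Refine {3,5,6,9} on symbol q: members go to different blocks, giving {3,9} and {5} and {6}.
No further refinement is possible. Final partition (6 blocks): {3,9} | {7,8} | {0,1,4} | {2} | {5} | {6}.
8 and 7 lie in the same block of the stable partition, so they are equivalent — no string distinguishes them.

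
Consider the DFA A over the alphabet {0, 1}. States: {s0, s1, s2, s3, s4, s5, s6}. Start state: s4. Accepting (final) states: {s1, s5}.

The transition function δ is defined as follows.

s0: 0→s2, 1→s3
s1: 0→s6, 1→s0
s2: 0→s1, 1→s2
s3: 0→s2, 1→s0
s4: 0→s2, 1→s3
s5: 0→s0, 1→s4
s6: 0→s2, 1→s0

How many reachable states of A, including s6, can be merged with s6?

4

Reachable states from the start: {s0,s1,s2,s3,s4,s6}. Unreachable: {s5} — drop them.
P0 = {s1} | {s0,s2,s3,s4,s6}.
Split {s0,s2,s3,s4,s6} by δ(·,0) → {s0,s3,s4,s6} and {s2}.
The partition is now stable with 3 blocks: {s1} | {s0,s3,s4,s6} | {s2}.
State s6 belongs to the block {s0,s3,s4,s6}, which has 4 states.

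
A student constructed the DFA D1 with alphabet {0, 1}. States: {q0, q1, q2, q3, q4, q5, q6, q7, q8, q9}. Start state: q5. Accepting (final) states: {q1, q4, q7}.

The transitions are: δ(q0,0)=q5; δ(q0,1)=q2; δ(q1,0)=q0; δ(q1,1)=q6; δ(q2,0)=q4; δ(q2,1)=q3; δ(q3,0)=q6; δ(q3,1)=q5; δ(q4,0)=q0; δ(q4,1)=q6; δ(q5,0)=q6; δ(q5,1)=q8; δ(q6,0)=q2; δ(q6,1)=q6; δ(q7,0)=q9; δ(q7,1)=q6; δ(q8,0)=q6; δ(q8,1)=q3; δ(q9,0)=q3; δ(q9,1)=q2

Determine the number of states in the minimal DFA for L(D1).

5

First remove the unreachable states {q1,q7,q9}; 7 states remain.
Initial partition by acceptance: {q4} | {q0,q2,q3,q5,q6,q8}.
On input 0, block {q0,q2,q3,q5,q6,q8} splits into {q0,q3,q5,q6,q8} and {q2}.
Split {q0,q3,q5,q6,q8} by δ(·,0) → {q0,q3,q5,q8} and {q6}.
Split {q0,q3,q5,q8} by δ(·,0) → {q3,q5,q8} and {q0}.
Stable partition: {q4} | {q3,q5,q8} | {q2} | {q6} | {q0} — 5 equivalence classes.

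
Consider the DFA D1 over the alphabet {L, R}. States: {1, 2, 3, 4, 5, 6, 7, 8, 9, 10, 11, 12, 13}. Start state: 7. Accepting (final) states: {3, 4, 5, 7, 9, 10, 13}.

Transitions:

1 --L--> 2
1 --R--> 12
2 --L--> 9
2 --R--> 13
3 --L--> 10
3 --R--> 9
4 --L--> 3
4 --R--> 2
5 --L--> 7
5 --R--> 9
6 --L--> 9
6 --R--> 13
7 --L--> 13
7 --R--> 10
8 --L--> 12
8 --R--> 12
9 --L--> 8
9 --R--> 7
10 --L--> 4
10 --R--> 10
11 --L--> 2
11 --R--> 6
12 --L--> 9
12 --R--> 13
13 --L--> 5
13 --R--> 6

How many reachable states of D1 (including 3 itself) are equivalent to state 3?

2

States {1,11} cannot be reached from the start state, so discard them.
P0 = {3,4,5,7,9,10,13} | {2,6,8,12}.
Refine {3,4,5,7,9,10,13} on symbol L: members go to different blocks, giving {3,4,5,7,10,13} and {9}.
Refine {3,4,5,7,10,13} on symbol R: members go to different blocks, giving {3,5} and {4,13} and {7,10}.
Split {2,6,8,12} by δ(·,L) → {2,6,12} and {8}.
No further refinement is possible. Final partition (6 blocks): {3,5} | {2,6,12} | {9} | {4,13} | {7,10} | {8}.
The equivalence class containing 3 is {3,5}, of size 2.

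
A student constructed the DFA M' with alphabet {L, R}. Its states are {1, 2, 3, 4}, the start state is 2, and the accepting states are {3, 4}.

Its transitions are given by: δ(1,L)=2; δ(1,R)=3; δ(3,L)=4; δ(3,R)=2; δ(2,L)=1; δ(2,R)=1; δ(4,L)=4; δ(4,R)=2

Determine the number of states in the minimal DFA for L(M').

Start with accepting vs non-accepting: {3,4} | {1,2}.
Refine {1,2} on symbol R: members go to different blocks, giving {1} and {2}.
The partition is now stable with 3 blocks: {3,4} | {1} | {2}.

3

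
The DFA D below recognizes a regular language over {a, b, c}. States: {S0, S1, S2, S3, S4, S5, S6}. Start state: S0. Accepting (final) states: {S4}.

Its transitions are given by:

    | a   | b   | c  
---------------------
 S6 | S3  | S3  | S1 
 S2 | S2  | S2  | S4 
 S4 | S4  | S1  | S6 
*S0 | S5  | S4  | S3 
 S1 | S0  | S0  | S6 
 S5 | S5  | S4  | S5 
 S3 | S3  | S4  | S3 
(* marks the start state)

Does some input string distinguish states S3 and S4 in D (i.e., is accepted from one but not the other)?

States {S2} cannot be reached from the start state, so discard them.
P0 = {S4} | {S0,S1,S3,S5,S6}.
On input b, block {S0,S1,S3,S5,S6} splits into {S0,S3,S5} and {S1,S6}.
The partition is now stable with 3 blocks: {S4} | {S0,S3,S5} | {S1,S6}.
S3 and S4 end up in different blocks, so they are distinguishable. For instance, the string 'ε' is accepted from only S4.

Yes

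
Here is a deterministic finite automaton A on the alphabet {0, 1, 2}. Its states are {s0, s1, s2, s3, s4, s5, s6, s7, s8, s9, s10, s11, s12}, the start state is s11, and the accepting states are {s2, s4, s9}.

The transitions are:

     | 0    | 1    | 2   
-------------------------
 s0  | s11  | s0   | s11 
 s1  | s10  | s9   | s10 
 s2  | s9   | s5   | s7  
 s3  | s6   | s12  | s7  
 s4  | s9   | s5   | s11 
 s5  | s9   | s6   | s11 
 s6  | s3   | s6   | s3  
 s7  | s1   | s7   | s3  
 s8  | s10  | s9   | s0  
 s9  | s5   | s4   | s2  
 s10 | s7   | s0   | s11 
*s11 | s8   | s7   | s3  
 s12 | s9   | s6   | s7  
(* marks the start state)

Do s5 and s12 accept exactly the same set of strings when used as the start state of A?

Yes

Every state is reachable, so we keep all 13.
P0 = {s2,s4,s9} | {s0,s1,s3,s5,s6,s7,s8,s10,s11,s12}.
Refine {s2,s4,s9} on symbol 0: members go to different blocks, giving {s2,s4} and {s9}.
Refine {s0,s1,s3,s5,s6,s7,s8,s10,s11,s12} on symbol 0: members go to different blocks, giving {s0,s1,s3,s6,s7,s8,s10,s11} and {s5,s12}.
Refine {s0,s1,s3,s6,s7,s8,s10,s11} on symbol 1: members go to different blocks, giving {s0,s6,s7,s10,s11} and {s1,s8} and {s3}.
On input 0, block {s0,s6,s7,s10,s11} splits into {s0,s10} and {s7,s11} and {s6}.
The partition is now stable with 8 blocks: {s2,s4} | {s0,s10} | {s9} | {s5,s12} | {s1,s8} | {s3} | {s7,s11} | {s6}.
s5 and s12 lie in the same block of the stable partition, so they are equivalent — no string distinguishes them.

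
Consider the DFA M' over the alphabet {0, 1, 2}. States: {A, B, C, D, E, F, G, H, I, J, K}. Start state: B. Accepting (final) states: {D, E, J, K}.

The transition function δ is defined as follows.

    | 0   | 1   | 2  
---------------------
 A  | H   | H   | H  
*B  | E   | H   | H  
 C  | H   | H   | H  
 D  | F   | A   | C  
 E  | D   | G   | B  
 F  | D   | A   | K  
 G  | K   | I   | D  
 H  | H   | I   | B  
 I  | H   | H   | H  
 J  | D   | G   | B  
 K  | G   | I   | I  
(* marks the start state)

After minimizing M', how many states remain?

States {J} cannot be reached from the start state, so discard them.
Start with accepting vs non-accepting: {D,E,K} | {A,B,C,F,G,H,I}.
Split {D,E,K} by δ(·,0) → {D,K} and {E}.
Split {A,B,C,F,G,H,I} by δ(·,0) → {A,C,H,I} and {F,G} and {B}.
Split {A,C,H,I} by δ(·,2) → {A,C,I} and {H}.
Stable partition: {D,K} | {A,C,I} | {E} | {F,G} | {B} | {H} — 6 equivalence classes.

6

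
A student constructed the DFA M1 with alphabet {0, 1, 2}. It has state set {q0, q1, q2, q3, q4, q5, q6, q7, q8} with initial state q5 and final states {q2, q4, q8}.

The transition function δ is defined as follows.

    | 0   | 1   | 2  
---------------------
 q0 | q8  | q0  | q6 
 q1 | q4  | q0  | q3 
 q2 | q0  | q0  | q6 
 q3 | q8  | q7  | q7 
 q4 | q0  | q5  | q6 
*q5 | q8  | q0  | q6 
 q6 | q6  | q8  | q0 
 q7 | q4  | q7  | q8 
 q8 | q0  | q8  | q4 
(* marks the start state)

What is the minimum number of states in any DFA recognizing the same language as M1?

4

States {q1,q2,q3,q7} cannot be reached from the start state, so discard them.
Initial partition by acceptance: {q4,q8} | {q0,q5,q6}.
Refine {q4,q8} on symbol 1: members go to different blocks, giving {q4} and {q8}.
Split {q0,q5,q6} by δ(·,0) → {q0,q5} and {q6}.
Stable partition: {q4} | {q0,q5} | {q8} | {q6} — 4 equivalence classes.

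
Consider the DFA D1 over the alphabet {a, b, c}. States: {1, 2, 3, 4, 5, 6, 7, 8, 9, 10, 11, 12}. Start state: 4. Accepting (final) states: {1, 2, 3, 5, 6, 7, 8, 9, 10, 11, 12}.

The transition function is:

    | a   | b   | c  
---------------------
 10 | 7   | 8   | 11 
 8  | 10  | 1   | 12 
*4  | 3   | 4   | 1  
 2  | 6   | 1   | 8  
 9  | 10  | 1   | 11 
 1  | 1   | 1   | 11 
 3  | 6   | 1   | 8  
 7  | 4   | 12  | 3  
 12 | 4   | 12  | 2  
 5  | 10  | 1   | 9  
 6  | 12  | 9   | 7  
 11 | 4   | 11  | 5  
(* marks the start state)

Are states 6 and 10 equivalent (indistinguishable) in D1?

All states are reachable from the start state.
Start with accepting vs non-accepting: {1,2,3,5,6,7,8,9,10,11,12} | {4}.
Split {1,2,3,5,6,7,8,9,10,11,12} by δ(·,a) → {1,2,3,5,6,8,9,10} and {7,11,12}.
Split {1,2,3,5,6,8,9,10} by δ(·,a) → {1,2,3,5,8,9} and {6,10}.
Split {1,2,3,5,8,9} by δ(·,a) → {2,3,5,8,9} and {1}.
On input c, block {2,3,5,8,9} splits into {2,3,5} and {8,9}.
No further refinement is possible. Final partition (6 blocks): {2,3,5} | {4} | {7,11,12} | {6,10} | {1} | {8,9}.
6 and 10 lie in the same block of the stable partition, so they are equivalent — no string distinguishes them.

Yes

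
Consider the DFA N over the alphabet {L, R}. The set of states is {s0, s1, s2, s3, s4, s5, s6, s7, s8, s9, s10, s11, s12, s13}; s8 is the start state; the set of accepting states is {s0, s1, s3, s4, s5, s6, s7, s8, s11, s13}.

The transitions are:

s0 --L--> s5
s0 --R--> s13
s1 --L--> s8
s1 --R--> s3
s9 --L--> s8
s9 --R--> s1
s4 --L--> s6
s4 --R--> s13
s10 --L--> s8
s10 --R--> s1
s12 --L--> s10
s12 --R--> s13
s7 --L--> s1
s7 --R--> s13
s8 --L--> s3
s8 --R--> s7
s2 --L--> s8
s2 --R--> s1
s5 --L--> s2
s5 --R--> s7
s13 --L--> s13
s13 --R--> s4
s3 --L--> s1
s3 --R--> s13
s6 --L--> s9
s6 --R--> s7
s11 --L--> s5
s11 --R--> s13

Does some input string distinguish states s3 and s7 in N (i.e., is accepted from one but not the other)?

Reachable states from the start: {s1,s3,s4,s6,s7,s8,s9,s13}. Unreachable: {s0,s2,s5,s10,s11,s12} — drop them.
Initial partition by acceptance: {s1,s3,s4,s6,s7,s8,s13} | {s9}.
On input L, block {s1,s3,s4,s6,s7,s8,s13} splits into {s1,s3,s4,s7,s8,s13} and {s6}.
On input L, block {s1,s3,s4,s7,s8,s13} splits into {s1,s3,s7,s8,s13} and {s4}.
On input R, block {s1,s3,s7,s8,s13} splits into {s1,s3,s7,s8} and {s13}.
Refine {s1,s3,s7,s8} on symbol R: members go to different blocks, giving {s1,s8} and {s3,s7}.
Refine {s1,s8} on symbol L: members go to different blocks, giving {s1} and {s8}.
No further refinement is possible. Final partition (7 blocks): {s1} | {s9} | {s6} | {s4} | {s13} | {s3,s7} | {s8}.
s3 and s7 lie in the same block of the stable partition, so they are equivalent — no string distinguishes them.

No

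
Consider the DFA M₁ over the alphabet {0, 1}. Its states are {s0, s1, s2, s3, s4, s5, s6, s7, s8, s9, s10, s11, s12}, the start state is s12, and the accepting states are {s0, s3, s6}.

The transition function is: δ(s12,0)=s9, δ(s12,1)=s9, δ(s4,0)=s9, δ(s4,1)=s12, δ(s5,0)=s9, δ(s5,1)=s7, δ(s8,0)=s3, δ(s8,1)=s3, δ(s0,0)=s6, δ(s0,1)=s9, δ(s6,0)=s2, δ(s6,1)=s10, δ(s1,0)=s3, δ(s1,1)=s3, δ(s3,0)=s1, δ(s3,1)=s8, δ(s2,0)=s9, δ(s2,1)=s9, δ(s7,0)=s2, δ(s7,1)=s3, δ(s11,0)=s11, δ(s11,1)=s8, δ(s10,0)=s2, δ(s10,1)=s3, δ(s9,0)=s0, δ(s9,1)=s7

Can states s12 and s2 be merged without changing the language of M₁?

Yes

States {s4,s5,s11} cannot be reached from the start state, so discard them.
Initial partition by acceptance: {s0,s3,s6} | {s1,s2,s7,s8,s9,s10,s12}.
On input 0, block {s0,s3,s6} splits into {s3,s6} and {s0}.
On input 0, block {s1,s2,s7,s8,s9,s10,s12} splits into {s2,s7,s10,s12} and {s1,s8} and {s9}.
Refine {s3,s6} on symbol 0: members go to different blocks, giving {s3} and {s6}.
Split {s2,s7,s10,s12} by δ(·,0) → {s2,s12} and {s7,s10}.
Stable partition: {s3} | {s2,s12} | {s0} | {s1,s8} | {s9} | {s6} | {s7,s10} — 7 equivalence classes.
s12 and s2 lie in the same block of the stable partition, so they are equivalent — no string distinguishes them.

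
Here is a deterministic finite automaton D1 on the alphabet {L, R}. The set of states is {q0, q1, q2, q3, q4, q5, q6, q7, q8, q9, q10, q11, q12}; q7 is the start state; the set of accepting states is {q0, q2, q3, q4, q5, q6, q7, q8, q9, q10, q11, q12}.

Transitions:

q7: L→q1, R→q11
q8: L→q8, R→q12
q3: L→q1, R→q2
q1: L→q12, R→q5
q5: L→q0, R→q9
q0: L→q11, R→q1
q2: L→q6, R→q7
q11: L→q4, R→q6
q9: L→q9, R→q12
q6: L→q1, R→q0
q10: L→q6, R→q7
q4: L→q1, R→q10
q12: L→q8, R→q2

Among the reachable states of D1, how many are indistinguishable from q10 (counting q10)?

2

States {q3} cannot be reached from the start state, so discard them.
P0 = {q0,q2,q4,q5,q6,q7,q8,q9,q10,q11,q12} | {q1}.
On input L, block {q0,q2,q4,q5,q6,q7,q8,q9,q10,q11,q12} splits into {q0,q2,q5,q8,q9,q10,q11,q12} and {q4,q6,q7}.
On input L, block {q0,q2,q5,q8,q9,q10,q11,q12} splits into {q0,q5,q8,q9,q12} and {q2,q10,q11}.
On input L, block {q0,q5,q8,q9,q12} splits into {q5,q8,q9,q12} and {q0}.
Refine {q5,q8,q9,q12} on symbol L: members go to different blocks, giving {q8,q9,q12} and {q5}.
On input R, block {q8,q9,q12} splits into {q8,q9} and {q12}.
Split {q4,q6,q7} by δ(·,R) → {q4,q7} and {q6}.
Split {q2,q10,q11} by δ(·,L) → {q2,q10} and {q11}.
Split {q4,q7} by δ(·,R) → {q4} and {q7}.
The partition is now stable with 10 blocks: {q8,q9} | {q1} | {q4} | {q2,q10} | {q0} | {q5} | {q12} | {q6} | {q11} | {q7}.
State q10 belongs to the block {q2,q10}, which has 2 states.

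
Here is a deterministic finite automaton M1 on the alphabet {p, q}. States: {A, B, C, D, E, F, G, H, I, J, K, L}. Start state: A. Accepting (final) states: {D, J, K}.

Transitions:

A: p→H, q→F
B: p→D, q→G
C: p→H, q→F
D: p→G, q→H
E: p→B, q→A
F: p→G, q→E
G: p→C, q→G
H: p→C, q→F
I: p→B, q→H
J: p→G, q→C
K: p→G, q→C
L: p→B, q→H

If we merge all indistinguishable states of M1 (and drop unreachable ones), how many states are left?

6

Reachable states from the start: {A,B,C,D,E,F,G,H}. Unreachable: {I,J,K,L} — drop them.
P0 = {D} | {A,B,C,E,F,G,H}.
Refine {A,B,C,E,F,G,H} on symbol p: members go to different blocks, giving {A,C,E,F,G,H} and {B}.
Split {A,C,E,F,G,H} by δ(·,p) → {A,C,F,G,H} and {E}.
On input q, block {A,C,F,G,H} splits into {A,C,G,H} and {F}.
Refine {A,C,G,H} on symbol q: members go to different blocks, giving {A,C,H} and {G}.
No further refinement is possible. Final partition (6 blocks): {D} | {A,C,H} | {B} | {E} | {F} | {G}.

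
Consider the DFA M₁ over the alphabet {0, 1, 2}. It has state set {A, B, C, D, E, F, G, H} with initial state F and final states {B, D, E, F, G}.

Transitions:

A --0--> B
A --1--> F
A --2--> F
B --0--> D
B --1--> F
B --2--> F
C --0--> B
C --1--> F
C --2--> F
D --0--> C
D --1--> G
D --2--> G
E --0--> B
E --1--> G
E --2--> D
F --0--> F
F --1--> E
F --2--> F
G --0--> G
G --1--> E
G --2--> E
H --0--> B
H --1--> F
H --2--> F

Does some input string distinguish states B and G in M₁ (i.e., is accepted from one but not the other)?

Yes

First remove the unreachable states {A,H}; 6 states remain.
Initial partition by acceptance: {B,D,E,F,G} | {C}.
Split {B,D,E,F,G} by δ(·,0) → {B,E,F,G} and {D}.
Refine {B,E,F,G} on symbol 0: members go to different blocks, giving {E,F,G} and {B}.
Refine {E,F,G} on symbol 0: members go to different blocks, giving {F,G} and {E}.
Split {F,G} by δ(·,2) → {F} and {G}.
Stable partition: {F} | {C} | {D} | {B} | {E} | {G} — 6 equivalence classes.
B and G end up in different blocks, so they are distinguishable. For instance, the string '00' is accepted from only G.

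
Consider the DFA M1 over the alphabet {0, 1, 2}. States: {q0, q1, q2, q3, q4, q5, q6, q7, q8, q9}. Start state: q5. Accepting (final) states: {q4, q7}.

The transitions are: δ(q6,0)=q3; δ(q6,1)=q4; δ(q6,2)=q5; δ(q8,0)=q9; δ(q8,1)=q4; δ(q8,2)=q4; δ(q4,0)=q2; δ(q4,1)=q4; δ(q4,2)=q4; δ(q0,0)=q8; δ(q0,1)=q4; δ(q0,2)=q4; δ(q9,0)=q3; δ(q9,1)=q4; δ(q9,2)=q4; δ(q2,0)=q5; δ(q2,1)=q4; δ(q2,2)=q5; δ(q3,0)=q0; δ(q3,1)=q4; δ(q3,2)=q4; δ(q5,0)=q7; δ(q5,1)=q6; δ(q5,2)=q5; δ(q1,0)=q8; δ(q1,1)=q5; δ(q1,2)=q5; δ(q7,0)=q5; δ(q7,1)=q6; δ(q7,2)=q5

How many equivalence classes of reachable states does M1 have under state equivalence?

6

First remove the unreachable states {q1}; 9 states remain.
Start with accepting vs non-accepting: {q4,q7} | {q0,q2,q3,q5,q6,q8,q9}.
Refine {q4,q7} on symbol 1: members go to different blocks, giving {q4} and {q7}.
Refine {q0,q2,q3,q5,q6,q8,q9} on symbol 0: members go to different blocks, giving {q0,q2,q3,q6,q8,q9} and {q5}.
Split {q0,q2,q3,q6,q8,q9} by δ(·,0) → {q0,q3,q6,q8,q9} and {q2}.
On input 2, block {q0,q3,q6,q8,q9} splits into {q0,q3,q8,q9} and {q6}.
The partition is now stable with 6 blocks: {q4} | {q0,q3,q8,q9} | {q7} | {q5} | {q2} | {q6}.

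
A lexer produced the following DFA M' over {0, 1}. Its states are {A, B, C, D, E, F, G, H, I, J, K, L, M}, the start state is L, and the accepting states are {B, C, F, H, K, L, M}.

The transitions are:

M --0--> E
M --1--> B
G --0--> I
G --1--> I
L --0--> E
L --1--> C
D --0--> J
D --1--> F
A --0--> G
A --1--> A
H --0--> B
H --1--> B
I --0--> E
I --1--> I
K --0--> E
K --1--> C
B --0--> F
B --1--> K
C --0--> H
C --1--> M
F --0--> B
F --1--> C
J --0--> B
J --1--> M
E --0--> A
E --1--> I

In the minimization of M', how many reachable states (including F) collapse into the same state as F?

Reachable states from the start: {A,B,C,E,F,G,H,I,K,L,M}. Unreachable: {D,J} — drop them.
Start with accepting vs non-accepting: {B,C,F,H,K,L,M} | {A,E,G,I}.
On input 0, block {B,C,F,H,K,L,M} splits into {B,C,F,H} and {K,L,M}.
Split {B,C,F,H} by δ(·,1) → {B,C} and {F,H}.
Stable partition: {B,C} | {A,E,G,I} | {K,L,M} | {F,H} — 4 equivalence classes.
State F belongs to the block {F,H}, which has 2 states.

2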